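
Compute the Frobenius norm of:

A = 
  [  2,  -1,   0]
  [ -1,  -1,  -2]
||A||_F = 3.317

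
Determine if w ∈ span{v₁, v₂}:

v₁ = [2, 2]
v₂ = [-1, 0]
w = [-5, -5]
Yes

Form the augmented matrix and row-reduce:
[v₁|v₂|w] = 
  [  2,  -1,  -5]
  [  2,   0,  -5]
R2 → R2 - (1)·R1
REF = 
  [  2,  -1,  -5]
  [  0,   1,   0]

No row of the form [0 0 | nonzero], so the system is consistent. Back-substitution gives c₁ = -5/2, c₂ = 0: w = (-5/2)·v₁ + (0)·v₂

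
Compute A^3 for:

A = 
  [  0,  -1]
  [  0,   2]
A² = A·A:
A²[1,1] = (0)(0) + (-1)(0) = 0
A²[1,2] = (0)(-1) + (-1)(2) = -2
A²[2,1] = (0)(0) + (2)(0) = 0
A²[2,2] = (0)(-1) + (2)(2) = 4
A² = 
  [  0,  -2]
  [  0,   4]

A^3 = A^2·A:
A^3[1,1] = (0)(0) + (-2)(0) = 0
A^3[1,2] = (0)(-1) + (-2)(2) = -4
A^3[2,1] = (0)(0) + (4)(0) = 0
A^3[2,2] = (0)(-1) + (4)(2) = 8
A^3 = 
  [  0,  -4]
  [  0,   8]

Therefore
A^3 = 
  [  0,  -4]
  [  0,   8]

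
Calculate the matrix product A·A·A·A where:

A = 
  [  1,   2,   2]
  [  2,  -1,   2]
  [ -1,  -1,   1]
A² = A·A:
A²[1,1] = (1)(1) + (2)(2) + (2)(-1) = 3
A²[1,2] = (1)(2) + (2)(-1) + (2)(-1) = -2
A²[1,3] = (1)(2) + (2)(2) + (2)(1) = 8
A²[2,1] = (2)(1) + (-1)(2) + (2)(-1) = -2
A²[2,2] = (2)(2) + (-1)(-1) + (2)(-1) = 3
A²[2,3] = (2)(2) + (-1)(2) + (2)(1) = 4
A²[3,1] = (-1)(1) + (-1)(2) + (1)(-1) = -4
A²[3,2] = (-1)(2) + (-1)(-1) + (1)(-1) = -2
A²[3,3] = (-1)(2) + (-1)(2) + (1)(1) = -3
A² = 
  [  3,  -2,   8]
  [ -2,   3,   4]
  [ -4,  -2,  -3]

A^3 = A^2·A:
A^3[1,1] = (3)(1) + (-2)(2) + (8)(-1) = -9
A^3[1,2] = (3)(2) + (-2)(-1) + (8)(-1) = 0
A^3[1,3] = (3)(2) + (-2)(2) + (8)(1) = 10
A^3[2,1] = (-2)(1) + (3)(2) + (4)(-1) = 0
A^3[2,2] = (-2)(2) + (3)(-1) + (4)(-1) = -11
A^3[2,3] = (-2)(2) + (3)(2) + (4)(1) = 6
A^3[3,1] = (-4)(1) + (-2)(2) + (-3)(-1) = -5
A^3[3,2] = (-4)(2) + (-2)(-1) + (-3)(-1) = -3
A^3[3,3] = (-4)(2) + (-2)(2) + (-3)(1) = -15
A^3 = 
  [ -9,   0,  10]
  [  0, -11,   6]
  [ -5,  -3, -15]

A^4 = A^3·A:
A^4[1,1] = (-9)(1) + (0)(2) + (10)(-1) = -19
A^4[1,2] = (-9)(2) + (0)(-1) + (10)(-1) = -28
A^4[1,3] = (-9)(2) + (0)(2) + (10)(1) = -8
A^4[2,1] = (0)(1) + (-11)(2) + (6)(-1) = -28
A^4[2,2] = (0)(2) + (-11)(-1) + (6)(-1) = 5
A^4[2,3] = (0)(2) + (-11)(2) + (6)(1) = -16
A^4[3,1] = (-5)(1) + (-3)(2) + (-15)(-1) = 4
A^4[3,2] = (-5)(2) + (-3)(-1) + (-15)(-1) = 8
A^4[3,3] = (-5)(2) + (-3)(2) + (-15)(1) = -31
A^4 = 
  [-19, -28,  -8]
  [-28,   5, -16]
  [  4,   8, -31]

Therefore
A^4 = 
  [-19, -28,  -8]
  [-28,   5, -16]
  [  4,   8, -31]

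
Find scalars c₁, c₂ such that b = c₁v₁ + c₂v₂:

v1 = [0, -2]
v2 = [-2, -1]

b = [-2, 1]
c1 = -1, c2 = 1

b = -1·v1 + 1·v2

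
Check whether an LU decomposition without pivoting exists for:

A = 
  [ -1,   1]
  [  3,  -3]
Yes.
A[1,1] = -1 ≠ 0, so Gaussian elimination proceeds without a row swap: multiplier ℓ₂₁ = (3)/(-1) = -3, and U[2,2] = -3 - (-3)(1) = 0.
L = 
  [  1,   0]
  [ -3,   1]
U = 
  [ -1,   1]
  [  0,   0]
Check row 2 of LU: [(-3)(-1), (-3)(1) + 0] = [3, -3] = row 2 of A ✓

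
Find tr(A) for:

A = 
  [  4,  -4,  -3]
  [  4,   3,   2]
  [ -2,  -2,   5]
12

tr(A) = 4 + 3 + 5 = 12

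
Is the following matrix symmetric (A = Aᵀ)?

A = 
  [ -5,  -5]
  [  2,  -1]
No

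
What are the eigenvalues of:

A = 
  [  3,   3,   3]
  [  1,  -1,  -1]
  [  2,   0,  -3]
λ = -1, 3√2, -3√2  (≈ -1, 4.243, -4.243)

Characteristic polynomial: det(λI - A) = λ³ + λ² - 18λ - 18
Testing integer divisors of the constant term: p(-1) = 0, so (λ + 1) is a factor:
p(λ) = (λ + 1)(λ² - 18)
λ² - 18 = 0  ⇒  λ = (0 ± √((0)² - 4·(-18)))/2 = (0 ± √(72))/2
  = 3√2,  -3√2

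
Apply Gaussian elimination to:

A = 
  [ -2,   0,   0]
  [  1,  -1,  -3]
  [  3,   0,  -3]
Row operations:
R2 → R2 + (1/2)·R1
R3 → R3 + (3/2)·R1

Resulting echelon form:
REF = 
  [ -2,   0,   0]
  [  0,  -1,  -3]
  [  0,   0,  -3]

Rank = 3 (number of non-zero pivot rows).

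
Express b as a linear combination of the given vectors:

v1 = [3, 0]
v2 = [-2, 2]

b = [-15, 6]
c1 = -3, c2 = 3

b = -3·v1 + 3·v2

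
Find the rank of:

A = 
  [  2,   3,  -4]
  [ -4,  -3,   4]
rank(A) = 2

Row reduce:
R2 → R2 + (2)·R1
REF = 
  [  2,   3,  -4]
  [  0,   3,  -4]
Pivot columns: 1, 2 → 2 pivots.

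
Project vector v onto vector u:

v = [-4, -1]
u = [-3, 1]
proj_u(v) = [-33/10, 11/10]

v·u = (-4)(-3) + (-1)(1) = 11
u·u = (-3)² + (1)² = 10
proj_u(v) = (v·u / u·u) × u = (11/10) × u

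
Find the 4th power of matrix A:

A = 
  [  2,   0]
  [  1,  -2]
A² = A·A:
A²[1,1] = (2)(2) + (0)(1) = 4
A²[1,2] = (2)(0) + (0)(-2) = 0
A²[2,1] = (1)(2) + (-2)(1) = 0
A²[2,2] = (1)(0) + (-2)(-2) = 4
A² = 
  [  4,   0]
  [  0,   4]

A^3 = A^2·A:
A^3[1,1] = (4)(2) + (0)(1) = 8
A^3[1,2] = (4)(0) + (0)(-2) = 0
A^3[2,1] = (0)(2) + (4)(1) = 4
A^3[2,2] = (0)(0) + (4)(-2) = -8
A^3 = 
  [  8,   0]
  [  4,  -8]

A^4 = A^3·A:
A^4[1,1] = (8)(2) + (0)(1) = 16
A^4[1,2] = (8)(0) + (0)(-2) = 0
A^4[2,1] = (4)(2) + (-8)(1) = 0
A^4[2,2] = (4)(0) + (-8)(-2) = 16
A^4 = 
  [ 16,   0]
  [  0,  16]

Therefore
A^4 = 
  [ 16,   0]
  [  0,  16]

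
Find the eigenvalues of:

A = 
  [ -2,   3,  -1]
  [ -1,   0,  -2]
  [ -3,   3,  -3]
Characteristic polynomial: det(λI - A) = λ³ + 5λ² + 12λ
The constant term is 0, so λ = 0 is a root: p(λ) = λ(λ² + 5λ + 12)
λ² + 5λ + 12 = 0  ⇒  λ = (-5 ± √((5)² - 4·(12)))/2 = (-5 ± √(-23))/2
  = (-5 + i√23)/2,  (-5 - i√23)/2

λ = 0, (-5 + i√23)/2, (-5 - i√23)/2  (≈ 0, -2.5 + 2.398i, -2.5 - 2.398i)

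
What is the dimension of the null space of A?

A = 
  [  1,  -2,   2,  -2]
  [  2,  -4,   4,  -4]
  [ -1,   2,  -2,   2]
nullity(A) = 3

Row reduce:
R2 → R2 - (2)·R1
R3 → R3 + (1)·R1
REF = 
  [  1,  -2,   2,  -2]
  [  0,   0,   0,   0]
  [  0,   0,   0,   0]
Pivot columns: 1 → 1 pivot.
rank(A) = 1, so nullity(A) = 4 - 1 = 3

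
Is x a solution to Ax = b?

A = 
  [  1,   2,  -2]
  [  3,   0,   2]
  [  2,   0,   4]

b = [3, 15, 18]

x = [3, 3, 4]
No

Ax = [1, 17, 22] ≠ b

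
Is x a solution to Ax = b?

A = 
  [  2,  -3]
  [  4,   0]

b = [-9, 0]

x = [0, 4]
No

Ax = [-12, 0] ≠ b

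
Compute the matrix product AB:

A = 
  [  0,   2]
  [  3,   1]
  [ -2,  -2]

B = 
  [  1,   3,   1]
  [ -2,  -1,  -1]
A is 3×2 and B is 2×3, so AB is 3×3. Each entry is (row of A)·(column of B):
AB[1,1] = (0)(1) + (2)(-2) = -4
AB[1,2] = (0)(3) + (2)(-1) = -2
AB[1,3] = (0)(1) + (2)(-1) = -2
AB[2,1] = (3)(1) + (1)(-2) = 1
AB[2,2] = (3)(3) + (1)(-1) = 8
AB[2,3] = (3)(1) + (1)(-1) = 2
AB[3,1] = (-2)(1) + (-2)(-2) = 2
AB[3,2] = (-2)(3) + (-2)(-1) = -4
AB[3,3] = (-2)(1) + (-2)(-1) = 0

AB = 
  [ -4,  -2,  -2]
  [  1,   8,   2]
  [  2,  -4,   0]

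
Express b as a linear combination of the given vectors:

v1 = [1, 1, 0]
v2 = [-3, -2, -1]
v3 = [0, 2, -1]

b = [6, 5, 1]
c1 = 3, c2 = -1, c3 = 0

b = 3·v1 + -1·v2 + 0·v3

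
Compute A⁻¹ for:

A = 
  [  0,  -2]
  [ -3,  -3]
det(A) = (0)(-3) - (-2)(-3) = -6
For a 2×2 matrix, A⁻¹ = (1/det(A)) · [[d, -b], [-c, a]]
    = (-1/6) · [[-3, 2], [3, 0]]

A⁻¹ = 
  [ 1/2, -1/3]
  [-1/2,    0]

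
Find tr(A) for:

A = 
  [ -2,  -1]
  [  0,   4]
2

tr(A) = -2 + 4 = 2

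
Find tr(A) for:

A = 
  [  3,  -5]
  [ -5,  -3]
0

tr(A) = 3 + -3 = 0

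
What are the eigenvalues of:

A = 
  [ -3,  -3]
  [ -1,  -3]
λ = -3 + √3, -3 - √3  (≈ -1.268, -4.732)

tr(A) = -6, det(A) = 6
Characteristic polynomial: λ² - tr(A)λ + det(A) = λ² + 6λ + 6
λ² + 6λ + 6 = 0  ⇒  λ = (-6 ± √((6)² - 4·(6)))/2 = (-6 ± √(12))/2
  = -3 + √3,  -3 - √3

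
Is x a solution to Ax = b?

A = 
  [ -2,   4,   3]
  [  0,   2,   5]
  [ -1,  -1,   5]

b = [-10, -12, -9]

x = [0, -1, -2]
Yes

Ax = [-10, -12, -9] = b ✓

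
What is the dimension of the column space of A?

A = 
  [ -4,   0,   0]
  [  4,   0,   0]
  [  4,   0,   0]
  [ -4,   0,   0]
Row reduce:
R2 → R2 + (1)·R1
R3 → R3 + (1)·R1
R4 → R4 - (1)·R1
REF = 
  [ -4,   0,   0]
  [  0,   0,   0]
  [  0,   0,   0]
  [  0,   0,   0]
Pivot columns: 1 → 1 pivot.
dim(Col(A)) = number of pivot columns = 1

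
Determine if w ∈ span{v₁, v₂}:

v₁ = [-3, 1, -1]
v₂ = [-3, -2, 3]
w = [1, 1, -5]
No

Form the augmented matrix and row-reduce:
[v₁|v₂|w] = 
  [ -3,  -3,   1]
  [  1,  -2,   1]
  [ -1,   3,  -5]
R2 → R2 + (1/3)·R1
R3 → R3 - (1/3)·R1
R3 → R3 + (4/3)·R2
REF = 
  [   -3,    -3,     1]
  [    0,    -3,   4/3]
  [    0,     0, -32/9]

Row 3 reads [0 0 | -32/9], i.e. 0 = -32/9, so the system is inconsistent and w ∉ span{v₁, v₂}.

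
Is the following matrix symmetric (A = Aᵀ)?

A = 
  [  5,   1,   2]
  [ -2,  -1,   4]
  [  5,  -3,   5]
No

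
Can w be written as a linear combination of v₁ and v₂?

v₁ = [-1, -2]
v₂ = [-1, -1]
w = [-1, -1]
Yes

Form the augmented matrix and row-reduce:
[v₁|v₂|w] = 
  [ -1,  -1,  -1]
  [ -2,  -1,  -1]
R2 → R2 - (2)·R1
REF = 
  [ -1,  -1,  -1]
  [  0,   1,   1]

No row of the form [0 0 | nonzero], so the system is consistent. Back-substitution gives c₁ = 0, c₂ = 1: w = (0)·v₁ + (1)·v₂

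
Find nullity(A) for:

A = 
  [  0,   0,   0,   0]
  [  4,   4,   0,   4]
nullity(A) = 3

Row reduce:
Swap R1 ↔ R2
REF = 
  [  4,   4,   0,   4]
  [  0,   0,   0,   0]
Pivot columns: 1 → 1 pivot.
rank(A) = 1, so nullity(A) = 4 - 1 = 3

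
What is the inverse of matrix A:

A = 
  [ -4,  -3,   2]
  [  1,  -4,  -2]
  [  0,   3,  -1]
det(A) = (-4)·((-4)(-1) - (-2)(3)) - (-3)·((1)(-1) - (-2)(0)) + (2)·((1)(3) - (-4)(0))
  = (-4)(10) - (-3)(-1) + (2)(3)
  = -37
det(A) = -37 ≠ 0, so A is invertible.

Cofactors Cᵢⱼ = (-1)ⁱ⁺ʲ·Mᵢⱼ:
C = 
  [ 10,   1,   3]
  [  3,   4,  12]
  [ 14,  -6,  19]

adj(A) = Cᵀ:
adj(A) = 
  [ 10,   3,  14]
  [  1,   4,  -6]
  [  3,  12,  19]

A⁻¹ = (-1/37) · adj(A):
A⁻¹ = 
  [-10/37,  -3/37, -14/37]
  [ -1/37,  -4/37,   6/37]
  [ -3/37, -12/37, -19/37]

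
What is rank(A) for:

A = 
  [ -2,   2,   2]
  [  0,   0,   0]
rank(A) = 1

Row reduce:
(no row operations needed)
REF = 
  [ -2,   2,   2]
  [  0,   0,   0]
Pivot columns: 1 → 1 pivot.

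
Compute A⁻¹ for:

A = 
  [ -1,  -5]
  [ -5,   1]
det(A) = (-1)(1) - (-5)(-5) = -26
For a 2×2 matrix, A⁻¹ = (1/det(A)) · [[d, -b], [-c, a]]
    = (-1/26) · [[1, 5], [5, -1]]

A⁻¹ = 
  [-1/26, -5/26]
  [-5/26,  1/26]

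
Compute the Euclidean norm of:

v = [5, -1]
5.099

||v||₂ = √((5)² + (-1)²) = √26 = 5.099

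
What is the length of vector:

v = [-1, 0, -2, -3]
3.742

||v||₂ = √((-1)² + (0)² + (-2)² + (-3)²) = √14 = 3.742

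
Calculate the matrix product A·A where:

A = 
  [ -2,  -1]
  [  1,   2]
A² = A·A:
A²[1,1] = (-2)(-2) + (-1)(1) = 3
A²[1,2] = (-2)(-1) + (-1)(2) = 0
A²[2,1] = (1)(-2) + (2)(1) = 0
A²[2,2] = (1)(-1) + (2)(2) = 3
A² = 
  [  3,   0]
  [  0,   3]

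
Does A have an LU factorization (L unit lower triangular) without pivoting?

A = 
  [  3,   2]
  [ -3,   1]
Yes.
A[1,1] = 3 ≠ 0, so Gaussian elimination proceeds without a row swap: multiplier ℓ₂₁ = (-3)/(3) = -1, and U[2,2] = 1 - (-1)(2) = 3.
L = 
  [  1,   0]
  [ -1,   1]
U = 
  [  3,   2]
  [  0,   3]
Check row 2 of LU: [(-1)(3), (-1)(2) + 3] = [-3, 1] = row 2 of A ✓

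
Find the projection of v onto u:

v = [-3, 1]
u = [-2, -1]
proj_u(v) = [-2, -1]

v·u = (-3)(-2) + (1)(-1) = 5
u·u = (-2)² + (-1)² = 5
proj_u(v) = (v·u / u·u) × u = (5/5) × u = (1) × u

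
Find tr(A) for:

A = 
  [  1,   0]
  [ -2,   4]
5

tr(A) = 1 + 4 = 5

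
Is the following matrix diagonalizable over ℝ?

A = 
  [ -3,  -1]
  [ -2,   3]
Yes

tr(A) = 0, det(A) = -11
Characteristic polynomial: λ² - tr(A)λ + det(A) = λ² - 11
λ² - 11 = 0  ⇒  λ = (0 ± √((0)² - 4·(-11)))/2 = (0 ± √(44))/2
  = √11,  -√11
Eigenvalues: √11, -√11  (≈ 3.317, -3.317)
The two irrational eigenvalues are distinct (simple), so each has alg. mult. = geom. mult. = 1.
Sum of geometric multiplicities equals n, so A has n independent eigenvectors.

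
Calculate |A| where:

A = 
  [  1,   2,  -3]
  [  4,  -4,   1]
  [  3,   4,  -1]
-70

Cofactor expansion along row 1:
det(A) = (1)·((-4)(-1) - (1)(4)) - (2)·((4)(-1) - (1)(3)) + (-3)·((4)(4) - (-4)(3))
  = (1)(0) - (2)(-7) + (-3)(28)
  = -70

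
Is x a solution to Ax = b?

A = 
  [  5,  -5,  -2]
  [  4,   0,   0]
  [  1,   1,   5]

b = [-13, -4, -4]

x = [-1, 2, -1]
Yes

Ax = [-13, -4, -4] = b ✓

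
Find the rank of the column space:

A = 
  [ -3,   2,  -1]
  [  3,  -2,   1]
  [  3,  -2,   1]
dim(Col(A)) = 1

Row reduce:
R2 → R2 + (1)·R1
R3 → R3 + (1)·R1
REF = 
  [ -3,   2,  -1]
  [  0,   0,   0]
  [  0,   0,   0]
Pivot columns: 1 → 1 pivot.
dim(Col(A)) = number of pivot columns = 1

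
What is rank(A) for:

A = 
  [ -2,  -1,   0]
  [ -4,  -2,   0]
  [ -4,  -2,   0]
Row reduce:
R2 → R2 - (2)·R1
R3 → R3 - (2)·R1
REF = 
  [ -2,  -1,   0]
  [  0,   0,   0]
  [  0,   0,   0]
Pivot columns: 1 → 1 pivot.

rank(A) = 1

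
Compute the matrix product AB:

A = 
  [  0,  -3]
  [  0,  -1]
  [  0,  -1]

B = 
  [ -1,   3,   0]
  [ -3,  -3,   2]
A is 3×2 and B is 2×3, so AB is 3×3. Each entry is (row of A)·(column of B):
AB[1,1] = (0)(-1) + (-3)(-3) = 9
AB[1,2] = (0)(3) + (-3)(-3) = 9
AB[1,3] = (0)(0) + (-3)(2) = -6
AB[2,1] = (0)(-1) + (-1)(-3) = 3
AB[2,2] = (0)(3) + (-1)(-3) = 3
AB[2,3] = (0)(0) + (-1)(2) = -2
AB[3,1] = (0)(-1) + (-1)(-3) = 3
AB[3,2] = (0)(3) + (-1)(-3) = 3
AB[3,3] = (0)(0) + (-1)(2) = -2

AB = 
  [  9,   9,  -6]
  [  3,   3,  -2]
  [  3,   3,  -2]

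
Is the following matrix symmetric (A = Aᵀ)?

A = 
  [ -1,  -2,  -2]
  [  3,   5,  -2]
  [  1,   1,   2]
No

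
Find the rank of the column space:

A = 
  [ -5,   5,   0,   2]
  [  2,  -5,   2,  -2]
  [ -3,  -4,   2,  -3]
Row reduce:
R2 → R2 + (2/5)·R1
R3 → R3 - (3/5)·R1
R3 → R3 - (7/3)·R2
REF = 
  [  -5,    5,    0,    2]
  [   0,   -3,    2, -6/5]
  [   0,    0, -8/3, -7/5]
Pivot columns: 1, 2, 3 → 3 pivots.
dim(Col(A)) = number of pivot columns = 3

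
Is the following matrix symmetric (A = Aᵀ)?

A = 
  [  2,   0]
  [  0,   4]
Yes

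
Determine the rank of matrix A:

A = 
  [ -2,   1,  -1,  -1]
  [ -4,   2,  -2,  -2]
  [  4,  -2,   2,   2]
Row reduce:
R2 → R2 - (2)·R1
R3 → R3 + (2)·R1
REF = 
  [ -2,   1,  -1,  -1]
  [  0,   0,   0,   0]
  [  0,   0,   0,   0]
Pivot columns: 1 → 1 pivot.

rank(A) = 1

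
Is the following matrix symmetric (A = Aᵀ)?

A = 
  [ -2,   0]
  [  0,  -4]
Yes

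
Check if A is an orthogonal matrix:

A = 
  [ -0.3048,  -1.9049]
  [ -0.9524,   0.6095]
No

AᵀA = 
  [  1,   0.0001]
  [  0.0001,   4.0001]
≠ I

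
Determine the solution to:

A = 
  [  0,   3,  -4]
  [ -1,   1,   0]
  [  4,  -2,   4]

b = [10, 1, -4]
x = [1, 2, -1]

Row reduce the augmented matrix [A|b]:
Swap R1 ↔ R2
R3 → R3 + (4)·R1
R3 → R3 - (2/3)·R2
REF = 
  [   -1,     1,     0,     1]
  [    0,     3,    -4,    10]
  [    0,     0,  20/3, -20/3]

Back-substitution:
x₃ = (-20/3) / (20/3) = -1
x₂ = (10 - (-4)(-1)) / 3 = 2
x₁ = (1 - (1)(2) - (0)(-1)) / (-1) = 1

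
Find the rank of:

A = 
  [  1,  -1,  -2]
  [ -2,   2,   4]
Row reduce:
R2 → R2 + (2)·R1
REF = 
  [  1,  -1,  -2]
  [  0,   0,   0]
Pivot columns: 1 → 1 pivot.

rank(A) = 1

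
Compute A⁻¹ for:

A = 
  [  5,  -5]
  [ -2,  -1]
det(A) = (5)(-1) - (-5)(-2) = -15
For a 2×2 matrix, A⁻¹ = (1/det(A)) · [[d, -b], [-c, a]]
    = (-1/15) · [[-1, 5], [2, 5]]

A⁻¹ = 
  [ 1/15,  -1/3]
  [-2/15,  -1/3]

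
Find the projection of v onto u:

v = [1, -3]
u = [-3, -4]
proj_u(v) = [-27/25, -36/25]

v·u = (1)(-3) + (-3)(-4) = 9
u·u = (-3)² + (-4)² = 25
proj_u(v) = (v·u / u·u) × u = (9/25) × u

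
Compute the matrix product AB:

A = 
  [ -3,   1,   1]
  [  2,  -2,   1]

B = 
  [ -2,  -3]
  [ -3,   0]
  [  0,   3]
A is 2×3 and B is 3×2, so AB is 2×2. Each entry is (row of A)·(column of B):
AB[1,1] = (-3)(-2) + (1)(-3) + (1)(0) = 3
AB[1,2] = (-3)(-3) + (1)(0) + (1)(3) = 12
AB[2,1] = (2)(-2) + (-2)(-3) + (1)(0) = 2
AB[2,2] = (2)(-3) + (-2)(0) + (1)(3) = -3

AB = 
  [  3,  12]
  [  2,  -3]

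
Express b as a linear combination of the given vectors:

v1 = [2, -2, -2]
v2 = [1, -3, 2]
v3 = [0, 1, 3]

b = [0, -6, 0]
c1 = -1, c2 = 2, c3 = -2

b = -1·v1 + 2·v2 + -2·v3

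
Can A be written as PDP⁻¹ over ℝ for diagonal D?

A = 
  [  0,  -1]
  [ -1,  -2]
Yes

tr(A) = -2, det(A) = -1
Characteristic polynomial: λ² - tr(A)λ + det(A) = λ² + 2λ - 1
λ² + 2λ - 1 = 0  ⇒  λ = (-2 ± √((2)² - 4·(-1)))/2 = (-2 ± √(8))/2
  = -1 + √2,  -1 - √2
Eigenvalues: -1 + √2, -1 - √2  (≈ 0.4142, -2.414)
The two irrational eigenvalues are distinct (simple), so each has alg. mult. = geom. mult. = 1.
Sum of geometric multiplicities equals n, so A has n independent eigenvectors.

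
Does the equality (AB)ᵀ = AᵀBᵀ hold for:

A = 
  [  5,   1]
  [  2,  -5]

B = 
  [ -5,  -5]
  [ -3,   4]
No

(AB)ᵀ = 
  [-28,   5]
  [-21, -30]

AᵀBᵀ = 
  [-35,  -7]
  [ 20, -23]

The two matrices differ, so (AB)ᵀ ≠ AᵀBᵀ in general. The correct identity is (AB)ᵀ = BᵀAᵀ.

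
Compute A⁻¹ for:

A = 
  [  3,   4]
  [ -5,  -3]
det(A) = (3)(-3) - (4)(-5) = 11
For a 2×2 matrix, A⁻¹ = (1/det(A)) · [[d, -b], [-c, a]]
    = (1/11) · [[-3, -4], [5, 3]]

A⁻¹ = 
  [-3/11, -4/11]
  [ 5/11,  3/11]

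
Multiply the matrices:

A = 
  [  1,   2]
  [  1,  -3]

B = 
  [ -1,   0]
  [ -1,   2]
AB = 
  [ -3,   4]
  [  2,  -6]

A is 2×2 and B is 2×2, so AB is 2×2. Each entry is (row of A)·(column of B):
AB[1,1] = (1)(-1) + (2)(-1) = -3
AB[1,2] = (1)(0) + (2)(2) = 4
AB[2,1] = (1)(-1) + (-3)(-1) = 2
AB[2,2] = (1)(0) + (-3)(2) = -6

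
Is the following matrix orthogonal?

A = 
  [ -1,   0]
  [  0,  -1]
Yes

AᵀA = 
  [  1,   0]
  [  0,   1]
= I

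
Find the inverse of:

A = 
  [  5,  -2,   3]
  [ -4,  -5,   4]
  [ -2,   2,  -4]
det(A) = (5)·((-5)(-4) - (4)(2)) - (-2)·((-4)(-4) - (4)(-2)) + (3)·((-4)(2) - (-5)(-2))
  = (5)(12) - (-2)(24) + (3)(-18)
  = 54
det(A) = 54 ≠ 0, so A is invertible.

Cofactors Cᵢⱼ = (-1)ⁱ⁺ʲ·Mᵢⱼ:
C = 
  [ 12, -24, -18]
  [ -2, -14,  -6]
  [  7, -32, -33]

adj(A) = Cᵀ:
adj(A) = 
  [ 12,  -2,   7]
  [-24, -14, -32]
  [-18,  -6, -33]

A⁻¹ = (1/54) · adj(A):
A⁻¹ = 
  [   2/9,  -1/27,   7/54]
  [  -4/9,  -7/27, -16/27]
  [  -1/3,   -1/9, -11/18]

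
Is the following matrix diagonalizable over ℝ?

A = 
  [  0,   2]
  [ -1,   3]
Yes

tr(A) = 3, det(A) = 2
Characteristic polynomial: λ² - tr(A)λ + det(A) = λ² - 3λ + 2
λ² - 3λ + 2 = (λ - 1)(λ - 2)
Eigenvalues: 2, 1
λ=1: alg. mult. = 1, geom. mult. = 2 - rank(A - (1)I) = 2 - 1 = 1
λ=2: alg. mult. = 1, geom. mult. = 2 - rank(A - (2)I) = 2 - 1 = 1
Sum of geometric multiplicities equals n, so A has n independent eigenvectors.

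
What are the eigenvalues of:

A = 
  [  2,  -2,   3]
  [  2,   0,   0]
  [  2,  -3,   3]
λ = 3, 1 + √3, 1 - √3  (≈ 3, 2.732, -0.7321)

Characteristic polynomial: det(λI - A) = λ³ - 5λ² + 4λ + 6
Testing integer divisors of the constant term: p(3) = 0, so (λ - 3) is a factor:
p(λ) = (λ - 3)(λ² - 2λ - 2)
λ² - 2λ - 2 = 0  ⇒  λ = (2 ± √((-2)² - 4·(-2)))/2 = (2 ± √(12))/2
  = 1 + √3,  1 - √3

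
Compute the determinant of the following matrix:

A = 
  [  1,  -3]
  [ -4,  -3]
For a 2×2 matrix, det = ad - bc = (1)(-3) - (-3)(-4) = -15

det(A) = -15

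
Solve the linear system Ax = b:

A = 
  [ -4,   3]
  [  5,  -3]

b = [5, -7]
x = [-2, -1]

Row reduce the augmented matrix [A|b]:
R2 → R2 + (5/4)·R1
REF = 
  [  -4,    3,    5]
  [   0,  3/4, -3/4]

Back-substitution:
x₂ = (-3/4) / (3/4) = -1
x₁ = (5 - (3)(-1)) / (-4) = -2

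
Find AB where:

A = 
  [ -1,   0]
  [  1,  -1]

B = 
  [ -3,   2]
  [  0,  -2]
AB = 
  [  3,  -2]
  [ -3,   4]

A is 2×2 and B is 2×2, so AB is 2×2. Each entry is (row of A)·(column of B):
AB[1,1] = (-1)(-3) + (0)(0) = 3
AB[1,2] = (-1)(2) + (0)(-2) = -2
AB[2,1] = (1)(-3) + (-1)(0) = -3
AB[2,2] = (1)(2) + (-1)(-2) = 4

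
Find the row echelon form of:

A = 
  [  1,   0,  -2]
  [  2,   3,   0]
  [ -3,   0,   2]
Row operations:
R2 → R2 - (2)·R1
R3 → R3 + (3)·R1

Resulting echelon form:
REF = 
  [  1,   0,  -2]
  [  0,   3,   4]
  [  0,   0,  -4]

Rank = 3 (number of non-zero pivot rows).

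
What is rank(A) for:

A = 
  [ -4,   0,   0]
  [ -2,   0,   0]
rank(A) = 1

Row reduce:
R2 → R2 - (1/2)·R1
REF = 
  [ -4,   0,   0]
  [  0,   0,   0]
Pivot columns: 1 → 1 pivot.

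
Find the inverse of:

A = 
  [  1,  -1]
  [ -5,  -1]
det(A) = (1)(-1) - (-1)(-5) = -6
For a 2×2 matrix, A⁻¹ = (1/det(A)) · [[d, -b], [-c, a]]
    = (-1/6) · [[-1, 1], [5, 1]]

A⁻¹ = 
  [ 1/6, -1/6]
  [-5/6, -1/6]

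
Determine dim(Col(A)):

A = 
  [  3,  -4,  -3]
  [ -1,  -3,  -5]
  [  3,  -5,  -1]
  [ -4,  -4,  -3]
Row reduce:
R2 → R2 + (1/3)·R1
R3 → R3 - (1)·R1
R4 → R4 + (4/3)·R1
R3 → R3 - (3/13)·R2
R4 → R4 - (28/13)·R2
R4 → R4 - (7/4)·R3
REF = 
  [    3,    -4,    -3]
  [    0, -13/3,    -6]
  [    0,     0, 44/13]
  [    0,     0,     0]
Pivot columns: 1, 2, 3 → 3 pivots.
dim(Col(A)) = number of pivot columns = 3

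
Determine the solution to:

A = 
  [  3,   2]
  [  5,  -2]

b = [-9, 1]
Row reduce the augmented matrix [A|b]:
R2 → R2 - (5/3)·R1
REF = 
  [    3,     2,    -9]
  [    0, -16/3,    16]

Back-substitution:
x₂ = 16 / (-16/3) = -3
x₁ = (-9 - (2)(-3)) / 3 = -1

x = [-1, -3]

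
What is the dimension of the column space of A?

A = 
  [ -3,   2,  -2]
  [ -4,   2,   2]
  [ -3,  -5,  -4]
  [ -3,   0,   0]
Row reduce:
R2 → R2 - (4/3)·R1
R3 → R3 - (1)·R1
R4 → R4 - (1)·R1
R3 → R3 - (21/2)·R2
R4 → R4 - (3)·R2
R4 → R4 - (4/17)·R3
REF = 
  [  -3,    2,   -2]
  [   0, -2/3, 14/3]
  [   0,    0,  -51]
  [   0,    0,    0]
Pivot columns: 1, 2, 3 → 3 pivots.
dim(Col(A)) = number of pivot columns = 3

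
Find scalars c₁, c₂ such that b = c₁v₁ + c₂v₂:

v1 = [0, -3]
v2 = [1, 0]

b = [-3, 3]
c1 = -1, c2 = -3

b = -1·v1 + -3·v2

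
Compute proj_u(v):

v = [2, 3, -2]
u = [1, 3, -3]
proj_u(v) = [17/19, 51/19, -51/19]

v·u = (2)(1) + (3)(3) + (-2)(-3) = 17
u·u = (1)² + (3)² + (-3)² = 19
proj_u(v) = (v·u / u·u) × u = (17/19) × u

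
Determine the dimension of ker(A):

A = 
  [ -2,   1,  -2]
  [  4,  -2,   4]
nullity(A) = 2

Row reduce:
R2 → R2 + (2)·R1
REF = 
  [ -2,   1,  -2]
  [  0,   0,   0]
Pivot columns: 1 → 1 pivot.
rank(A) = 1, so nullity(A) = 3 - 1 = 2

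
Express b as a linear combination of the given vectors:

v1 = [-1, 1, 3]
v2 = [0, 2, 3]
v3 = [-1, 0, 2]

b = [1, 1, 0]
c1 = -1, c2 = 1, c3 = 0

b = -1·v1 + 1·v2 + 0·v3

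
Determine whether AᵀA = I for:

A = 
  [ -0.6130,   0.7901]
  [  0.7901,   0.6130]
Yes

AᵀA = 
  [  1,   0]
  [  0,   1]
≈ I (equal to I up to the 4-dp rounding of the entries)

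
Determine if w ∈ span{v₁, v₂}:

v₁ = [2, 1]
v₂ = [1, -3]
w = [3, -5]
Yes

Form the augmented matrix and row-reduce:
[v₁|v₂|w] = 
  [  2,   1,   3]
  [  1,  -3,  -5]
R2 → R2 - (1/2)·R1
REF = 
  [    2,     1,     3]
  [    0,  -7/2, -13/2]

No row of the form [0 0 | nonzero], so the system is consistent. Back-substitution gives c₁ = 4/7, c₂ = 13/7: w = (4/7)·v₁ + (13/7)·v₂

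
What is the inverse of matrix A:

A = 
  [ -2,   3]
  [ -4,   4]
det(A) = (-2)(4) - (3)(-4) = 4
For a 2×2 matrix, A⁻¹ = (1/det(A)) · [[d, -b], [-c, a]]
    = (1/4) · [[4, -3], [4, -2]]

A⁻¹ = 
  [   1, -3/4]
  [   1, -1/2]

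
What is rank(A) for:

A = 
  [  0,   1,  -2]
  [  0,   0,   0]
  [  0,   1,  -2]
Row reduce:
R3 → R3 - (1)·R1
REF = 
  [  0,   1,  -2]
  [  0,   0,   0]
  [  0,   0,   0]
Pivot columns: 2 → 1 pivot.

rank(A) = 1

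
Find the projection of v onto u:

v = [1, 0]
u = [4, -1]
v·u = (1)(4) + (0)(-1) = 4
u·u = (4)² + (-1)² = 17
proj_u(v) = (v·u / u·u) × u = (4/17) × u

proj_u(v) = [16/17, -4/17]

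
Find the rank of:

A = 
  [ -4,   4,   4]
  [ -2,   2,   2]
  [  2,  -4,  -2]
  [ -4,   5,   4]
rank(A) = 2

Row reduce:
R2 → R2 - (1/2)·R1
R3 → R3 + (1/2)·R1
R4 → R4 - (1)·R1
Swap R2 ↔ R3
R4 → R4 + (1/2)·R2
REF = 
  [ -4,   4,   4]
  [  0,  -2,   0]
  [  0,   0,   0]
  [  0,   0,   0]
Pivot columns: 1, 2 → 2 pivots.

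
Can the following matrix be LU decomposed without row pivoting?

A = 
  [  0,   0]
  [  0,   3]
Yes.
The first column is zero, so A is already upper triangular: L = I, U = A.
L = 
  [  1,   0]
  [  0,   1]
U = 
  [  0,   0]
  [  0,   3]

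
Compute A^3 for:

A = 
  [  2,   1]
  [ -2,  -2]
A² = A·A:
A²[1,1] = (2)(2) + (1)(-2) = 2
A²[1,2] = (2)(1) + (1)(-2) = 0
A²[2,1] = (-2)(2) + (-2)(-2) = 0
A²[2,2] = (-2)(1) + (-2)(-2) = 2
A² = 
  [  2,   0]
  [  0,   2]

A^3 = A^2·A:
A^3[1,1] = (2)(2) + (0)(-2) = 4
A^3[1,2] = (2)(1) + (0)(-2) = 2
A^3[2,1] = (0)(2) + (2)(-2) = -4
A^3[2,2] = (0)(1) + (2)(-2) = -4
A^3 = 
  [  4,   2]
  [ -4,  -4]

Therefore
A^3 = 
  [  4,   2]
  [ -4,  -4]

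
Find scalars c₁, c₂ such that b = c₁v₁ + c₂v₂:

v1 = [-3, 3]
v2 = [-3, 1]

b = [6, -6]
c1 = -2, c2 = 0

b = -2·v1 + 0·v2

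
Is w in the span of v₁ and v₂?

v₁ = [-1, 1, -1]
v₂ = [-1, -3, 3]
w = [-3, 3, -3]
Yes

Form the augmented matrix and row-reduce:
[v₁|v₂|w] = 
  [ -1,  -1,  -3]
  [  1,  -3,   3]
  [ -1,   3,  -3]
R2 → R2 + (1)·R1
R3 → R3 - (1)·R1
R3 → R3 + (1)·R2
REF = 
  [ -1,  -1,  -3]
  [  0,  -4,   0]
  [  0,   0,   0]

No row of the form [0 0 | nonzero], so the system is consistent. Back-substitution gives c₁ = 3, c₂ = 0: w = (3)·v₁ + (0)·v₂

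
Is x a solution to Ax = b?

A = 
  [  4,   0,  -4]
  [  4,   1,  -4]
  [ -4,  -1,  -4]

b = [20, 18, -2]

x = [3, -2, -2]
Yes

Ax = [20, 18, -2] = b ✓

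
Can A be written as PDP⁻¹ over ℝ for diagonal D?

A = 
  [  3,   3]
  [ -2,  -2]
Yes

tr(A) = 1, det(A) = 0
Characteristic polynomial: λ² - tr(A)λ + det(A) = λ² - λ
λ² - λ = λ(λ - 1)
Eigenvalues: 1, 0
λ=0: alg. mult. = 1, geom. mult. = 2 - rank(A - (0)I) = 2 - 1 = 1
λ=1: alg. mult. = 1, geom. mult. = 2 - rank(A - (1)I) = 2 - 1 = 1
Sum of geometric multiplicities equals n, so A has n independent eigenvectors.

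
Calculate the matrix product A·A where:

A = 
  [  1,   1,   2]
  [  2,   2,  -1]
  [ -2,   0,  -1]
A² = A·A:
A²[1,1] = (1)(1) + (1)(2) + (2)(-2) = -1
A²[1,2] = (1)(1) + (1)(2) + (2)(0) = 3
A²[1,3] = (1)(2) + (1)(-1) + (2)(-1) = -1
A²[2,1] = (2)(1) + (2)(2) + (-1)(-2) = 8
A²[2,2] = (2)(1) + (2)(2) + (-1)(0) = 6
A²[2,3] = (2)(2) + (2)(-1) + (-1)(-1) = 3
A²[3,1] = (-2)(1) + (0)(2) + (-1)(-2) = 0
A²[3,2] = (-2)(1) + (0)(2) + (-1)(0) = -2
A²[3,3] = (-2)(2) + (0)(-1) + (-1)(-1) = -3
A² = 
  [ -1,   3,  -1]
  [  8,   6,   3]
  [  0,  -2,  -3]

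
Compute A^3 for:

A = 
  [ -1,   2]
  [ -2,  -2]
A^3 = 
  [ 15,   6]
  [ -6,  12]

A² = A·A:
A²[1,1] = (-1)(-1) + (2)(-2) = -3
A²[1,2] = (-1)(2) + (2)(-2) = -6
A²[2,1] = (-2)(-1) + (-2)(-2) = 6
A²[2,2] = (-2)(2) + (-2)(-2) = 0
A² = 
  [ -3,  -6]
  [  6,   0]

A^3 = A^2·A:
A^3[1,1] = (-3)(-1) + (-6)(-2) = 15
A^3[1,2] = (-3)(2) + (-6)(-2) = 6
A^3[2,1] = (6)(-1) + (0)(-2) = -6
A^3[2,2] = (6)(2) + (0)(-2) = 12
A^3 = 
  [ 15,   6]
  [ -6,  12]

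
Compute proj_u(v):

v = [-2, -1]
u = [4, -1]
v·u = (-2)(4) + (-1)(-1) = -7
u·u = (4)² + (-1)² = 17
proj_u(v) = (v·u / u·u) × u = (-7/17) × u

proj_u(v) = [-28/17, 7/17]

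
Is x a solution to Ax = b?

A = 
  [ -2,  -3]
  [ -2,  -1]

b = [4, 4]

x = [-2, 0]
Yes

Ax = [4, 4] = b ✓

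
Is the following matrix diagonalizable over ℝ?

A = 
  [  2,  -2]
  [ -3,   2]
Yes

tr(A) = 4, det(A) = -2
Characteristic polynomial: λ² - tr(A)λ + det(A) = λ² - 4λ - 2
λ² - 4λ - 2 = 0  ⇒  λ = (4 ± √((-4)² - 4·(-2)))/2 = (4 ± √(24))/2
  = 2 + √6,  2 - √6
Eigenvalues: 2 + √6, 2 - √6  (≈ 4.449, -0.4495)
The two irrational eigenvalues are distinct (simple), so each has alg. mult. = geom. mult. = 1.
Sum of geometric multiplicities equals n, so A has n independent eigenvectors.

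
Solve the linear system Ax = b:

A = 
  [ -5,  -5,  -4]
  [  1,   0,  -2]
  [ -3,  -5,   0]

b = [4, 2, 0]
Row reduce the augmented matrix [A|b]:
R2 → R2 + (1/5)·R1
R3 → R3 - (3/5)·R1
R3 → R3 - (2)·R2
REF = 
  [   -5,    -5,    -4,     4]
  [    0,    -1, -14/5,  14/5]
  [    0,     0,     8,    -8]

Back-substitution:
x₃ = (-8) / 8 = -1
x₂ = (14/5 - (-14/5)(-1)) / (-1) = 0
x₁ = (4 - (-5)(0) - (-4)(-1)) / (-5) = 0

x = [0, 0, -1]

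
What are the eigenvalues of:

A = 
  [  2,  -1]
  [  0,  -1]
tr(A) = 1, det(A) = -2
Characteristic polynomial: λ² - tr(A)λ + det(A) = λ² - λ - 2
λ² - λ - 2 = (λ + 1)(λ - 2)

λ = 2, -1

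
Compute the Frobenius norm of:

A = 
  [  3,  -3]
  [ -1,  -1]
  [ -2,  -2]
||A||_F = 5.292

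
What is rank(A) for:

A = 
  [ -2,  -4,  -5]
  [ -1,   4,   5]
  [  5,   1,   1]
Row reduce:
R2 → R2 - (1/2)·R1
R3 → R3 + (5/2)·R1
R3 → R3 + (3/2)·R2
REF = 
  [  -2,   -4,   -5]
  [   0,    6, 15/2]
  [   0,    0, -1/4]
Pivot columns: 1, 2, 3 → 3 pivots.

rank(A) = 3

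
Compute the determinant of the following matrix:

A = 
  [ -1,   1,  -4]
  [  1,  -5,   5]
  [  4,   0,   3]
-48

Cofactor expansion along row 1:
det(A) = (-1)·((-5)(3) - (5)(0)) - (1)·((1)(3) - (5)(4)) + (-4)·((1)(0) - (-5)(4))
  = (-1)(-15) - (1)(-17) + (-4)(20)
  = -48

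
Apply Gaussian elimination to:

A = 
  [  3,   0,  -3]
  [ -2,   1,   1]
Row operations:
R2 → R2 + (2/3)·R1

Resulting echelon form:
REF = 
  [  3,   0,  -3]
  [  0,   1,  -1]

Rank = 2 (number of non-zero pivot rows).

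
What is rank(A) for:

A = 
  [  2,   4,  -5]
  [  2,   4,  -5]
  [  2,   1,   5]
rank(A) = 2

Row reduce:
R2 → R2 - (1)·R1
R3 → R3 - (1)·R1
Swap R2 ↔ R3
REF = 
  [  2,   4,  -5]
  [  0,  -3,  10]
  [  0,   0,   0]
Pivot columns: 1, 2 → 2 pivots.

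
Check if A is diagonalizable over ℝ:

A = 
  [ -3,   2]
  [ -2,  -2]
No

tr(A) = -5, det(A) = 10
Characteristic polynomial: λ² - tr(A)λ + det(A) = λ² + 5λ + 10
λ² + 5λ + 10 = 0  ⇒  λ = (-5 ± √((5)² - 4·(10)))/2 = (-5 ± √(-15))/2
  = (-5 + i√15)/2,  (-5 - i√15)/2
Eigenvalues: (-5 + i√15)/2, (-5 - i√15)/2  (≈ -2.5 + 1.936i, -2.5 - 1.936i)
Has complex eigenvalues (not diagonalizable over ℝ).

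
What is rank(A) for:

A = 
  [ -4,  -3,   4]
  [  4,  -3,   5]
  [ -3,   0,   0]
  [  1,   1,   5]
rank(A) = 3

Row reduce:
R2 → R2 + (1)·R1
R3 → R3 - (3/4)·R1
R4 → R4 + (1/4)·R1
R3 → R3 + (3/8)·R2
R4 → R4 + (1/24)·R2
R4 → R4 - (17)·R3
REF = 
  [ -4,  -3,   4]
  [  0,  -6,   9]
  [  0,   0, 3/8]
  [  0,   0,   0]
Pivot columns: 1, 2, 3 → 3 pivots.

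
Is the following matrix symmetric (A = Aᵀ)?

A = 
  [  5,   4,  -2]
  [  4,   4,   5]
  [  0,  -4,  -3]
No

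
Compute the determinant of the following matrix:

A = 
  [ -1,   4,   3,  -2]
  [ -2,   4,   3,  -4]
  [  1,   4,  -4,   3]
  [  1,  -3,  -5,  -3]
Cofactor expansion along row 1: det(A) = a₁₁M₁₁ - a₁₂M₁₂ + a₁₃M₁₃ - a₁₄M₁₄

M₁₁ = det[[4, 3, -4]; [4, -4, 3]; [-3, -5, -3]]
  = (4)·((-4)(-3) - (3)(-5)) - (3)·((4)(-3) - (3)(-3)) + (-4)·((4)(-5) - (-4)(-3))
  = (4)(27) - (3)(-3) + (-4)(-32)
  = 245
M₁₂ = det[[-2, 3, -4]; [1, -4, 3]; [1, -5, -3]]
  = (-2)·((-4)(-3) - (3)(-5)) - (3)·((1)(-3) - (3)(1)) + (-4)·((1)(-5) - (-4)(1))
  = (-2)(27) - (3)(-6) + (-4)(-1)
  = -32
M₁₃ = det[[-2, 4, -4]; [1, 4, 3]; [1, -3, -3]]
  = (-2)·((4)(-3) - (3)(-3)) - (4)·((1)(-3) - (3)(1)) + (-4)·((1)(-3) - (4)(1))
  = (-2)(-3) - (4)(-6) + (-4)(-7)
  = 58
M₁₄ = det[[-2, 4, 3]; [1, 4, -4]; [1, -3, -5]]
  = (-2)·((4)(-5) - (-4)(-3)) - (4)·((1)(-5) - (-4)(1)) + (3)·((1)(-3) - (4)(1))
  = (-2)(-32) - (4)(-1) + (3)(-7)
  = 47

det(A) = (-1)(245) - (4)(-32) + (3)(58) - (-2)(47) = 151

det(A) = 151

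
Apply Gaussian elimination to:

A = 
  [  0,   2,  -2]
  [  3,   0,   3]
Row operations:
Swap R1 ↔ R2

Resulting echelon form:
REF = 
  [  3,   0,   3]
  [  0,   2,  -2]

Rank = 2 (number of non-zero pivot rows).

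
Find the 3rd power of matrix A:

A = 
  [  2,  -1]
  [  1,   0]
A^3 = 
  [  4,  -3]
  [  3,  -2]

A² = A·A:
A²[1,1] = (2)(2) + (-1)(1) = 3
A²[1,2] = (2)(-1) + (-1)(0) = -2
A²[2,1] = (1)(2) + (0)(1) = 2
A²[2,2] = (1)(-1) + (0)(0) = -1
A² = 
  [  3,  -2]
  [  2,  -1]

A^3 = A^2·A:
A^3[1,1] = (3)(2) + (-2)(1) = 4
A^3[1,2] = (3)(-1) + (-2)(0) = -3
A^3[2,1] = (2)(2) + (-1)(1) = 3
A^3[2,2] = (2)(-1) + (-1)(0) = -2
A^3 = 
  [  4,  -3]
  [  3,  -2]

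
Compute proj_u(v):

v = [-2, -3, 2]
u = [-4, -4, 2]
v·u = (-2)(-4) + (-3)(-4) + (2)(2) = 24
u·u = (-4)² + (-4)² + (2)² = 36
proj_u(v) = (v·u / u·u) × u = (24/36) × u = (2/3) × u

proj_u(v) = [-8/3, -8/3, 4/3]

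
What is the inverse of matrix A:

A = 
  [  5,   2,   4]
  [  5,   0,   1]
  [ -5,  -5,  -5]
det(A) = (5)·((0)(-5) - (1)(-5)) - (2)·((5)(-5) - (1)(-5)) + (4)·((5)(-5) - (0)(-5))
  = (5)(5) - (2)(-20) + (4)(-25)
  = -35
det(A) = -35 ≠ 0, so A is invertible.

Cofactors Cᵢⱼ = (-1)ⁱ⁺ʲ·Mᵢⱼ:
C = 
  [  5,  20, -25]
  [-10,  -5,  15]
  [  2,  15, -10]

adj(A) = Cᵀ:
adj(A) = 
  [  5, -10,   2]
  [ 20,  -5,  15]
  [-25,  15, -10]

A⁻¹ = (-1/35) · adj(A):
A⁻¹ = 
  [ -1/7,   2/7, -2/35]
  [ -4/7,   1/7,  -3/7]
  [  5/7,  -3/7,   2/7]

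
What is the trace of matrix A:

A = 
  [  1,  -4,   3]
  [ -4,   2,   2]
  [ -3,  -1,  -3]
0

tr(A) = 1 + 2 + -3 = 0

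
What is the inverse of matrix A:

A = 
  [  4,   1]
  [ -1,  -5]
det(A) = (4)(-5) - (1)(-1) = -19
For a 2×2 matrix, A⁻¹ = (1/det(A)) · [[d, -b], [-c, a]]
    = (-1/19) · [[-5, -1], [1, 4]]

A⁻¹ = 
  [ 5/19,  1/19]
  [-1/19, -4/19]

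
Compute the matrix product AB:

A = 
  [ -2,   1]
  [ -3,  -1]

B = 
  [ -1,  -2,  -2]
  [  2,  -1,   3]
AB = 
  [  4,   3,   7]
  [  1,   7,   3]

A is 2×2 and B is 2×3, so AB is 2×3. Each entry is (row of A)·(column of B):
AB[1,1] = (-2)(-1) + (1)(2) = 4
AB[1,2] = (-2)(-2) + (1)(-1) = 3
AB[1,3] = (-2)(-2) + (1)(3) = 7
AB[2,1] = (-3)(-1) + (-1)(2) = 1
AB[2,2] = (-3)(-2) + (-1)(-1) = 7
AB[2,3] = (-3)(-2) + (-1)(3) = 3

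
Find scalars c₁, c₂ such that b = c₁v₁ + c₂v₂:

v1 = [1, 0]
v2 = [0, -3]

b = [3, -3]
c1 = 3, c2 = 1

b = 3·v1 + 1·v2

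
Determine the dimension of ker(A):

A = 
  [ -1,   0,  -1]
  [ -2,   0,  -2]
nullity(A) = 2

Row reduce:
R2 → R2 - (2)·R1
REF = 
  [ -1,   0,  -1]
  [  0,   0,   0]
Pivot columns: 1 → 1 pivot.
rank(A) = 1, so nullity(A) = 3 - 1 = 2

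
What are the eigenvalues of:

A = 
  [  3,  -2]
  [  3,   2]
λ = (5 + i√23)/2, (5 - i√23)/2  (≈ 2.5 + 2.398i, 2.5 - 2.398i)

tr(A) = 5, det(A) = 12
Characteristic polynomial: λ² - tr(A)λ + det(A) = λ² - 5λ + 12
λ² - 5λ + 12 = 0  ⇒  λ = (5 ± √((-5)² - 4·(12)))/2 = (5 ± √(-23))/2
  = (5 + i√23)/2,  (5 - i√23)/2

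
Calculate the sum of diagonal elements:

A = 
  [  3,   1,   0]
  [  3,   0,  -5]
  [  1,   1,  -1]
2

tr(A) = 3 + 0 + -1 = 2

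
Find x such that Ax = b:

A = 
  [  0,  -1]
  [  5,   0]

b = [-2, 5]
x = [1, 2]

Row reduce the augmented matrix [A|b]:
Swap R1 ↔ R2
REF = 
  [  5,   0,   5]
  [  0,  -1,  -2]

Back-substitution:
x₂ = (-2) / (-1) = 2
x₁ = (5 - (0)(2)) / 5 = 1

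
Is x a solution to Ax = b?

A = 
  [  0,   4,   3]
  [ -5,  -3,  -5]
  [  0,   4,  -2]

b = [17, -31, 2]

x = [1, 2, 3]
No

Ax = [17, -26, 2] ≠ b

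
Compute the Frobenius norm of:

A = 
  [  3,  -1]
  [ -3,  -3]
||A||_F = 5.292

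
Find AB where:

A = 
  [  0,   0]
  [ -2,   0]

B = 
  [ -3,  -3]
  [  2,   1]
AB = 
  [  0,   0]
  [  6,   6]

A is 2×2 and B is 2×2, so AB is 2×2. Each entry is (row of A)·(column of B):
AB[1,1] = (0)(-3) + (0)(2) = 0
AB[1,2] = (0)(-3) + (0)(1) = 0
AB[2,1] = (-2)(-3) + (0)(2) = 6
AB[2,2] = (-2)(-3) + (0)(1) = 6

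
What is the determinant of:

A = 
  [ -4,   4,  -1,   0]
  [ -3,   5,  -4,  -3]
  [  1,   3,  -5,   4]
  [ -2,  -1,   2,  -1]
-135

Cofactor expansion along row 1: det(A) = a₁₁M₁₁ - a₁₂M₁₂ + a₁₃M₁₃ - a₁₄M₁₄

M₁₁ = det[[5, -4, -3]; [3, -5, 4]; [-1, 2, -1]]
  = (5)·((-5)(-1) - (4)(2)) - (-4)·((3)(-1) - (4)(-1)) + (-3)·((3)(2) - (-5)(-1))
  = (5)(-3) - (-4)(1) + (-3)(1)
  = -14
M₁₂ = det[[-3, -4, -3]; [1, -5, 4]; [-2, 2, -1]]
  = (-3)·((-5)(-1) - (4)(2)) - (-4)·((1)(-1) - (4)(-2)) + (-3)·((1)(2) - (-5)(-2))
  = (-3)(-3) - (-4)(7) + (-3)(-8)
  = 61
M₁₃ = det[[-3, 5, -3]; [1, 3, 4]; [-2, -1, -1]]
  = (-3)·((3)(-1) - (4)(-1)) - (5)·((1)(-1) - (4)(-2)) + (-3)·((1)(-1) - (3)(-2))
  = (-3)(1) - (5)(7) + (-3)(5)
  = -53
M₁₄ = det[[-3, 5, -4]; [1, 3, -5]; [-2, -1, 2]]
  = (-3)·((3)(2) - (-5)(-1)) - (5)·((1)(2) - (-5)(-2)) + (-4)·((1)(-1) - (3)(-2))
  = (-3)(1) - (5)(-8) + (-4)(5)
  = 17

det(A) = (-4)(-14) - (4)(61) + (-1)(-53) - (0)(17) = -135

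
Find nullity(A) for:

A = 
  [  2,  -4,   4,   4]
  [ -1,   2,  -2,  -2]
nullity(A) = 3

Row reduce:
R2 → R2 + (1/2)·R1
REF = 
  [  2,  -4,   4,   4]
  [  0,   0,   0,   0]
Pivot columns: 1 → 1 pivot.
rank(A) = 1, so nullity(A) = 4 - 1 = 3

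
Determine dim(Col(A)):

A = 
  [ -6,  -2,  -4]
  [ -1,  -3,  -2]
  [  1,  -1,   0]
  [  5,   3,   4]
Row reduce:
R2 → R2 - (1/6)·R1
R3 → R3 + (1/6)·R1
R4 → R4 + (5/6)·R1
R3 → R3 - (1/2)·R2
R4 → R4 + (1/2)·R2
REF = 
  [  -6,   -2,   -4]
  [   0, -8/3, -4/3]
  [   0,    0,    0]
  [   0,    0,    0]
Pivot columns: 1, 2 → 2 pivots.
dim(Col(A)) = number of pivot columns = 2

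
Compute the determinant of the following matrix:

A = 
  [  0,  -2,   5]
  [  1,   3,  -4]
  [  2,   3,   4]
Cofactor expansion along row 1:
det(A) = (0)·((3)(4) - (-4)(3)) - (-2)·((1)(4) - (-4)(2)) + (5)·((1)(3) - (3)(2))
  = (0)(24) - (-2)(12) + (5)(-3)
  = 9

det(A) = 9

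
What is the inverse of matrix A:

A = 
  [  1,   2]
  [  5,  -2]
det(A) = (1)(-2) - (2)(5) = -12
For a 2×2 matrix, A⁻¹ = (1/det(A)) · [[d, -b], [-c, a]]
    = (-1/12) · [[-2, -2], [-5, 1]]

A⁻¹ = 
  [  1/6,   1/6]
  [ 5/12, -1/12]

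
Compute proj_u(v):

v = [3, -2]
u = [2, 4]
proj_u(v) = [-1/5, -2/5]

v·u = (3)(2) + (-2)(4) = -2
u·u = (2)² + (4)² = 20
proj_u(v) = (v·u / u·u) × u = (-2/20) × u = (-1/10) × u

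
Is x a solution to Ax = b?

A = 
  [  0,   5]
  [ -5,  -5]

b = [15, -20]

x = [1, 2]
No

Ax = [10, -15] ≠ b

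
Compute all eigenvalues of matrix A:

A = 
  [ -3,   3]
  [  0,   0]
λ = 0, -3

tr(A) = -3, det(A) = 0
Characteristic polynomial: λ² - tr(A)λ + det(A) = λ² + 3λ
λ² + 3λ = λ(λ + 3)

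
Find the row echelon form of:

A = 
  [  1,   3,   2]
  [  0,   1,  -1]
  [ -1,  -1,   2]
Row operations:
R3 → R3 + (1)·R1
R3 → R3 - (2)·R2

Resulting echelon form:
REF = 
  [  1,   3,   2]
  [  0,   1,  -1]
  [  0,   0,   6]

Rank = 3 (number of non-zero pivot rows).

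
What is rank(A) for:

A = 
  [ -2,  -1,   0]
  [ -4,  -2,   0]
rank(A) = 1

Row reduce:
R2 → R2 - (2)·R1
REF = 
  [ -2,  -1,   0]
  [  0,   0,   0]
Pivot columns: 1 → 1 pivot.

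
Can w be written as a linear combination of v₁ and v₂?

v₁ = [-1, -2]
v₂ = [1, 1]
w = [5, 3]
Yes

Form the augmented matrix and row-reduce:
[v₁|v₂|w] = 
  [ -1,   1,   5]
  [ -2,   1,   3]
R2 → R2 - (2)·R1
REF = 
  [ -1,   1,   5]
  [  0,  -1,  -7]

No row of the form [0 0 | nonzero], so the system is consistent. Back-substitution gives c₁ = 2, c₂ = 7: w = (2)·v₁ + (7)·v₂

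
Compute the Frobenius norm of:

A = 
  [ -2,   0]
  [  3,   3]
||A||_F = 4.69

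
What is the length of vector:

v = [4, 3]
5

||v||₂ = √((4)² + (3)²) = √25 = 5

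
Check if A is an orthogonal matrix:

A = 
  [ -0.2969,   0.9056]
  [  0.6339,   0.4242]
No

AᵀA = 
  [  0.4900,   0]
  [  0,   1.0001]
≠ I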